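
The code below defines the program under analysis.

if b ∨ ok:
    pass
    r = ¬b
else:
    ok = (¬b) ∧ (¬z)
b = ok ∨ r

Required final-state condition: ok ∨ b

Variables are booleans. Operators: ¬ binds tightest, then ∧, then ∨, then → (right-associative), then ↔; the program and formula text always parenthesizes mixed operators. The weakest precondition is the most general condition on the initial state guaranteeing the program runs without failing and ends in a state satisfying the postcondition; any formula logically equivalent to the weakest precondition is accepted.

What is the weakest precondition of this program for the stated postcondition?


Working backward. After the program, ok ∨ b must hold.
Before b := ok ∨ r: ok ∨ r
Then branch requires ok ∨ (¬b); else branch requires ((¬b) ∧ (¬z)) ∨ r.
Before the if: ((b ∨ ok) → (ok ∨ (¬b))) ∧ ((¬(b ∨ ok)) → (((¬b) ∧ (¬z)) ∨ r))
Answer: WP = ((b ∨ ok) → (ok ∨ (¬b))) ∧ ((¬(b ∨ ok)) → (((¬b) ∧ (¬z)) ∨ r))


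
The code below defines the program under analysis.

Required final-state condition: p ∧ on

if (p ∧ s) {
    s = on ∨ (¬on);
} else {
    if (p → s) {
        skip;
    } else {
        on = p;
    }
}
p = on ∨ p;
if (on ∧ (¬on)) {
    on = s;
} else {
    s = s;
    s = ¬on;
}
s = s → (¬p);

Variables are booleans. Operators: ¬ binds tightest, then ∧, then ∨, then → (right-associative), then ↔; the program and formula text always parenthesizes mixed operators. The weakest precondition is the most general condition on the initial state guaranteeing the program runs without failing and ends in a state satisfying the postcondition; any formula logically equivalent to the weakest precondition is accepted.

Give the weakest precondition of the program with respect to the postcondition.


Working backward. After the program, p ∧ on must hold.
Before s := s → (¬p): p ∧ on
Then branch requires p ∧ s; else branch requires p ∧ on.
Before the if: p ∧ on
Before p := on ∨ p: (on ∨ p) ∧ on
Then branch requires (on ∨ p) ∧ on; else branch requires ((p → s) → ((on ∨ p) ∧ on)) ∧ ((¬(p → s)) → p).
Before the if: ((p ∧ s) → ((on ∨ p) ∧ on)) ∧ ((¬(p ∧ s)) → (((p → s) → ((on ∨ p) ∧ on)) ∧ ((¬(p → s)) → p)))
Answer: WP = ((p ∧ s) → ((on ∨ p) ∧ on)) ∧ ((¬(p ∧ s)) → (((p → s) → ((on ∨ p) ∧ on)) ∧ ((¬(p → s)) → p)))


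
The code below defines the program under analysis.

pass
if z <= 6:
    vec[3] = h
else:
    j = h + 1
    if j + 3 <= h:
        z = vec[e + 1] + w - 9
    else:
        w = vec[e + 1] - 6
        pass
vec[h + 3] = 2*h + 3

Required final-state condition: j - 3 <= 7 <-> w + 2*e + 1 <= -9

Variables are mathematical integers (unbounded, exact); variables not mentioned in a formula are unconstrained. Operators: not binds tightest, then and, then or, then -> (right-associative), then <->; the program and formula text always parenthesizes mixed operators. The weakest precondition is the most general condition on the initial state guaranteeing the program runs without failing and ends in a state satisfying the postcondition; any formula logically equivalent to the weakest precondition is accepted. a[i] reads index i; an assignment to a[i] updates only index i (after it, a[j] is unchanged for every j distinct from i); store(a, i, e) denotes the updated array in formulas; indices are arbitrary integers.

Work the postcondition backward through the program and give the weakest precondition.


Working backward. After the program, the postcondition j - 3 <= 7 <-> w + 2*e + 1 <= -9 must hold; in canonical form it is j <= 10 <-> 2*e + w <= -10.
Before vec[h + 3] := 2*h + 3: j <= 10 <-> 2*e + w <= -10
Then branch requires j <= 10 <-> 2*e + w <= -10; else branch requires h <= 9 <-> vec[e + 1] + 2*e <= -4.
Before the if: (z <= 6 -> (j <= 10 <-> 2*e + w <= -10)) and ((not (z <= 6)) -> (h <= 9 <-> vec[e + 1] + 2*e <= -4))
Before skip: (z <= 6 -> (j <= 10 <-> 2*e + w <= -10)) and ((not (z <= 6)) -> (h <= 9 <-> vec[e + 1] + 2*e <= -4))
Answer: WP = (z <= 6 -> (j <= 10 <-> 2*e + w <= -10)) and ((not (z <= 6)) -> (h <= 9 <-> vec[e + 1] + 2*e <= -4))


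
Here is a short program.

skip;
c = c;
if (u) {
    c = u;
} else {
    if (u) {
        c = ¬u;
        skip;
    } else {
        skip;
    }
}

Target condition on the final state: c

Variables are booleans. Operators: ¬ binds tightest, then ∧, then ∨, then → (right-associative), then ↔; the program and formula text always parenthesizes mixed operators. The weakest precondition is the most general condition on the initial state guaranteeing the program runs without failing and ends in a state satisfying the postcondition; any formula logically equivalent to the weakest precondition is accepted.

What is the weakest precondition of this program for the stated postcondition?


Working backward. After the program, c must hold.
Then branch requires u; else branch requires (u → (¬u)) ∧ ((¬u) → c).
Before the if: (¬u) → ((u → (¬u)) ∧ ((¬u) → c))
Before c := c: (¬u) → ((u → (¬u)) ∧ ((¬u) → c))
Before skip: (¬u) → ((u → (¬u)) ∧ ((¬u) → c))
Answer: WP = (¬u) → ((u → (¬u)) ∧ ((¬u) → c))


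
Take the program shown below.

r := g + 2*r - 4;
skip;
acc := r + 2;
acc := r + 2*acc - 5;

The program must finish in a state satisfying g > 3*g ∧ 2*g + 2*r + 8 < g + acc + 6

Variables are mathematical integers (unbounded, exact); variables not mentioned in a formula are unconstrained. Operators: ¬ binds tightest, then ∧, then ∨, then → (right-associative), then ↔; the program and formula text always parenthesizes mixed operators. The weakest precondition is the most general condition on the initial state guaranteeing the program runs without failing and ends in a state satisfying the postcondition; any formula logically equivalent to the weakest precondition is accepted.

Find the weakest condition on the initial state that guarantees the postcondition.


Working backward. After the program, the postcondition g > 3*g ∧ 2*g + 2*r + 8 < g + acc + 6 must hold; in canonical form it is 2*g < 0 ∧ g + 2*r < acc - 2.
Before acc := r + 2*acc - 5: 2*g < 0 ∧ g + r < 2*acc - 7
Before acc := r + 2: 2*g < 0 ∧ g < r - 3
Before skip: 2*g < 0 ∧ g < r - 3
Before r := g + 2*r - 4: 2*g < 0 ∧ 2*r > 7
Answer: WP = 2*g < 0 ∧ 2*r > 7


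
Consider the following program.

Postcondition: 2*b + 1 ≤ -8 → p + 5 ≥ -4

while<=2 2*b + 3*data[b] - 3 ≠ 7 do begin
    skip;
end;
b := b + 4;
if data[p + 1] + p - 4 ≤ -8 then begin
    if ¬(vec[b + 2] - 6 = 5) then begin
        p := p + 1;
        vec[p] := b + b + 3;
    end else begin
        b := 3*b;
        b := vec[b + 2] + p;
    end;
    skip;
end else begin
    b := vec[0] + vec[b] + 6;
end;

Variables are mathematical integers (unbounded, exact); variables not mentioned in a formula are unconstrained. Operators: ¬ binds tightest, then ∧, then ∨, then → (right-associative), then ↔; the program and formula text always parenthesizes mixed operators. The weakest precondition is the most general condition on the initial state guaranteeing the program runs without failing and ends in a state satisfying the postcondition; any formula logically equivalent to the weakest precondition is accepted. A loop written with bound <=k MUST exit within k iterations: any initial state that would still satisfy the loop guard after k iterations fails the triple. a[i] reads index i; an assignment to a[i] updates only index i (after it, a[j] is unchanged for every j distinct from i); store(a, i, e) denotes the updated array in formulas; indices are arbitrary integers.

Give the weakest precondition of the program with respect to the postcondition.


Working backward. After the program, the postcondition 2*b + 1 ≤ -8 → p + 5 ≥ -4 must hold; in canonical form it is 2*b ≤ -9 → p ≥ -9.
Then branch requires ((¬(vec[b + 2] = 11)) → (2*b ≤ -9 → p ≥ -10)) ∧ (vec[b + 2] = 11 → (2*vec[3*b + 2] + 2*p ≤ -9 → p ≥ -9)); else branch requires 2*vec[0] + 2*vec[b] ≤ -21 → p ≥ -9.
Before the if: (data[p + 1] + p ≤ -4 → (((¬(vec[b + 2] = 11)) → (2*b ≤ -9 → p ≥ -10)) ∧ (vec[b + 2] = 11 → (2*vec[3*b + 2] + 2*p ≤ -9 → p ≥ -9)))) ∧ ((¬(data[p + 1] + p ≤ -4)) → (2*vec[0] + 2*vec[b] ≤ -21 → p ≥ -9))
Before b := b + 4: (data[p + 1] + p ≤ -4 → (((¬(vec[b + 6] = 11)) → (2*b ≤ -17 → p ≥ -10)) ∧ (vec[b + 6] = 11 → (2*vec[3*b + 14] + 2*p ≤ -9 → p ≥ -9)))) ∧ ((¬(data[p + 1] + p ≤ -4)) → (2*vec[b + 4] + 2*vec[0] ≤ -21 → p ≥ -9))
Before the loop (bound <=2), unroll the exhaustion recursion (WP_0 = exit-now case; WP_j = one more guarded iteration, up to j = 2):
  WP_0: (¬(3*data[b] + 2*b ≠ 10)) ∧ (data[p + 1] + p ≤ -4 → (((¬(vec[b + 6] = 11)) → (2*b ≤ -17 → p ≥ -10)) ∧ (vec[b + 6] = 11 → (2*vec[3*b + 14] + 2*p ≤ -9 → p ≥ -9)))) ∧ ((¬(data[p + 1] + p ≤ -4)) → (2*vec[b + 4] + 2*vec[0] ≤ -21 → p ≥ -9))
  WP_1: (3*data[b] + 2*b ≠ 10 → ((¬(3*data[b] + 2*b ≠ 10)) ∧ (data[p + 1] + p ≤ -4 → (((¬(vec[b + 6] = 11)) → (2*b ≤ -17 → p ≥ -10)) ∧ (vec[b + 6] = 11 → (2*vec[3*b + 14] + 2*p ≤ -9 → p ≥ -9)))) ∧ ((¬(data[p + 1] + p ≤ -4)) → (2*vec[b + 4] + 2*vec[0] ≤ -21 → p ≥ -9)))) ∧ ((¬(3*data[b] + 2*b ≠ 10)) → ((data[p + 1] + p ≤ -4 → (((¬(vec[b + 6] = 11)) → (2*b ≤ -17 → p ≥ -10)) ∧ (vec[b + 6] = 11 → (2*vec[3*b + 14] + 2*p ≤ -9 → p ≥ -9)))) ∧ ((¬(data[p + 1] + p ≤ -4)) → (2*vec[b + 4] + 2*vec[0] ≤ -21 → p ≥ -9))))
  WP_2: (3*data[b] + 2*b ≠ 10 → ((3*data[b] + 2*b ≠ 10 → ((¬(3*data[b] + 2*b ≠ 10)) ∧ (data[p + 1] + p ≤ -4 → (((¬(vec[b + 6] = 11)) → (2*b ≤ -17 → p ≥ -10)) ∧ (vec[b + 6] = 11 → (2*vec[3*b + 14] + 2*p ≤ -9 → p ≥ -9)))) ∧ ((¬(data[p + 1] + p ≤ -4)) → (2*vec[b + 4] + 2*vec[0] ≤ -21 → p ≥ -9)))) ∧ ((¬(3*data[b] + 2*b ≠ 10)) → ((data[p + 1] + p ≤ -4 → (((¬(vec[b + 6] = 11)) → (2*b ≤ -17 → p ≥ -10)) ∧ (vec[b + 6] = 11 → (2*vec[3*b + 14] + 2*p ≤ -9 → p ≥ -9)))) ∧ ((¬(data[p + 1] + p ≤ -4)) → (2*vec[b + 4] + 2*vec[0] ≤ -21 → p ≥ -9)))))) ∧ ((¬(3*data[b] + 2*b ≠ 10)) → ((data[p + 1] + p ≤ -4 → (((¬(vec[b + 6] = 11)) → (2*b ≤ -17 → p ≥ -10)) ∧ (vec[b + 6] = 11 → (2*vec[3*b + 14] + 2*p ≤ -9 → p ≥ -9)))) ∧ ((¬(data[p + 1] + p ≤ -4)) → (2*vec[b + 4] + 2*vec[0] ≤ -21 → p ≥ -9))))
So before the loop: (3*data[b] + 2*b ≠ 10 → ((3*data[b] + 2*b ≠ 10 → ((¬(3*data[b] + 2*b ≠ 10)) ∧ (data[p + 1] + p ≤ -4 → (((¬(vec[b + 6] = 11)) → (2*b ≤ -17 → p ≥ -10)) ∧ (vec[b + 6] = 11 → (2*vec[3*b + 14] + 2*p ≤ -9 → p ≥ -9)))) ∧ ((¬(data[p + 1] + p ≤ -4)) → (2*vec[b + 4] + 2*vec[0] ≤ -21 → p ≥ -9)))) ∧ ((¬(3*data[b] + 2*b ≠ 10)) → ((data[p + 1] + p ≤ -4 → (((¬(vec[b + 6] = 11)) → (2*b ≤ -17 → p ≥ -10)) ∧ (vec[b + 6] = 11 → (2*vec[3*b + 14] + 2*p ≤ -9 → p ≥ -9)))) ∧ ((¬(data[p + 1] + p ≤ -4)) → (2*vec[b + 4] + 2*vec[0] ≤ -21 → p ≥ -9)))))) ∧ ((¬(3*data[b] + 2*b ≠ 10)) → ((data[p + 1] + p ≤ -4 → (((¬(vec[b + 6] = 11)) → (2*b ≤ -17 → p ≥ -10)) ∧ (vec[b + 6] = 11 → (2*vec[3*b + 14] + 2*p ≤ -9 → p ≥ -9)))) ∧ ((¬(data[p + 1] + p ≤ -4)) → (2*vec[b + 4] + 2*vec[0] ≤ -21 → p ≥ -9))))
Answer: WP = (3*data[b] + 2*b ≠ 10 → ((3*data[b] + 2*b ≠ 10 → ((¬(3*data[b] + 2*b ≠ 10)) ∧ (data[p + 1] + p ≤ -4 → (((¬(vec[b + 6] = 11)) → (2*b ≤ -17 → p ≥ -10)) ∧ (vec[b + 6] = 11 → (2*vec[3*b + 14] + 2*p ≤ -9 → p ≥ -9)))) ∧ ((¬(data[p + 1] + p ≤ -4)) → (2*vec[b + 4] + 2*vec[0] ≤ -21 → p ≥ -9)))) ∧ ((¬(3*data[b] + 2*b ≠ 10)) → ((data[p + 1] + p ≤ -4 → (((¬(vec[b + 6] = 11)) → (2*b ≤ -17 → p ≥ -10)) ∧ (vec[b + 6] = 11 → (2*vec[3*b + 14] + 2*p ≤ -9 → p ≥ -9)))) ∧ ((¬(data[p + 1] + p ≤ -4)) → (2*vec[b + 4] + 2*vec[0] ≤ -21 → p ≥ -9)))))) ∧ ((¬(3*data[b] + 2*b ≠ 10)) → ((data[p + 1] + p ≤ -4 → (((¬(vec[b + 6] = 11)) → (2*b ≤ -17 → p ≥ -10)) ∧ (vec[b + 6] = 11 → (2*vec[3*b + 14] + 2*p ≤ -9 → p ≥ -9)))) ∧ ((¬(data[p + 1] + p ≤ -4)) → (2*vec[b + 4] + 2*vec[0] ≤ -21 → p ≥ -9))))


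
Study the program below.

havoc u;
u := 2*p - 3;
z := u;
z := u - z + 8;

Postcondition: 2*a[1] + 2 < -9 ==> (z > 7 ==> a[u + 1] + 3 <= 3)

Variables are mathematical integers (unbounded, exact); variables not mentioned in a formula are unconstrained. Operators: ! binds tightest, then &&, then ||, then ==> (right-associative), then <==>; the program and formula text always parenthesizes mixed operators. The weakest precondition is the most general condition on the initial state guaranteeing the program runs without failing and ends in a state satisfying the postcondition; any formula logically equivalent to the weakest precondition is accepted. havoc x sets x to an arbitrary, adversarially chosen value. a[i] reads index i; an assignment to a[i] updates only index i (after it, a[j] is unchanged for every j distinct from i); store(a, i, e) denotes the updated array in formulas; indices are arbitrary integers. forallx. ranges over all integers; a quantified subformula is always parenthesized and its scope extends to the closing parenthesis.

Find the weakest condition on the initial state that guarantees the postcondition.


Working backward. After the program, the postcondition 2*a[1] + 2 < -9 ==> (z > 7 ==> a[u + 1] + 3 <= 3) must hold; in canonical form it is 2*a[1] < -11 ==> (z > 7 ==> a[u + 1] <= 0).
Before z := u - z + 8: 2*a[1] < -11 ==> (u > z - 1 ==> a[u + 1] <= 0)
Before z := u: 2*a[1] < -11 ==> a[u + 1] <= 0
Before u := 2*p - 3: 2*a[1] < -11 ==> a[2*p - 2] <= 0
Before havoc u: 2*a[1] < -11 ==> a[2*p - 2] <= 0
Answer: WP = 2*a[1] < -11 ==> a[2*p - 2] <= 0


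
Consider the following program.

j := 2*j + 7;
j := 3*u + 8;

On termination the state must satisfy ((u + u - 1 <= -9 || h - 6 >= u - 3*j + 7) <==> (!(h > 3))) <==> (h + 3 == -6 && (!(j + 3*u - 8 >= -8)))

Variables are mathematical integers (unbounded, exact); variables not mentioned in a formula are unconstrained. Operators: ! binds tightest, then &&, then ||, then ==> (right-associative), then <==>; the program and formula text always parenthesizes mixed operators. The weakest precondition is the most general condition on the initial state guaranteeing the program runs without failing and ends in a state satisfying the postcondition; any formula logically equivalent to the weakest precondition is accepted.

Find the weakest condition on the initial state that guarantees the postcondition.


Working backward. After the program, the postcondition ((u + u - 1 <= -9 || h - 6 >= u - 3*j + 7) <==> (!(h > 3))) <==> (h + 3 == -6 && (!(j + 3*u - 8 >= -8))) must hold; in canonical form it is ((2*u <= -8 || h + 3*j >= u + 13) <==> (!(h > 3))) <==> (h == -9 && (!(j + 3*u >= 0))).
Before j := 3*u + 8: ((2*u <= -8 || h + 8*u >= -11) <==> (!(h > 3))) <==> (h == -9 && (!(6*u >= -8)))
Before j := 2*j + 7: ((2*u <= -8 || h + 8*u >= -11) <==> (!(h > 3))) <==> (h == -9 && (!(6*u >= -8)))
Answer: WP = ((2*u <= -8 || h + 8*u >= -11) <==> (!(h > 3))) <==> (h == -9 && (!(6*u >= -8)))


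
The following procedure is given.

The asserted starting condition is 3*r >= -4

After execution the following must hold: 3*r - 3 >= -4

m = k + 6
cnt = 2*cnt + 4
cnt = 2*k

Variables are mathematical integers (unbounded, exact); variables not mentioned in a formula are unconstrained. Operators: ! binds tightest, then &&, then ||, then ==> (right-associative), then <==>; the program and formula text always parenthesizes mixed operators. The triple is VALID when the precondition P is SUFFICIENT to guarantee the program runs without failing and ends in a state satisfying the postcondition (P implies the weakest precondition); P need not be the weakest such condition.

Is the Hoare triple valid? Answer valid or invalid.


Working backward. After the program, the postcondition 3*r - 3 >= -4 must hold; in canonical form it is 3*r >= -1.
Before cnt := 2*k: 3*r >= -1
Before cnt := 2*cnt + 4: 3*r >= -1
Before m := k + 6: 3*r >= -1
The weakest precondition is 3*r >= -1.
Check whether 3*r >= -4 implies it.
Countermodel: at the initial state r = -1, the precondition holds but the weakest precondition fails.
Answer: invalid


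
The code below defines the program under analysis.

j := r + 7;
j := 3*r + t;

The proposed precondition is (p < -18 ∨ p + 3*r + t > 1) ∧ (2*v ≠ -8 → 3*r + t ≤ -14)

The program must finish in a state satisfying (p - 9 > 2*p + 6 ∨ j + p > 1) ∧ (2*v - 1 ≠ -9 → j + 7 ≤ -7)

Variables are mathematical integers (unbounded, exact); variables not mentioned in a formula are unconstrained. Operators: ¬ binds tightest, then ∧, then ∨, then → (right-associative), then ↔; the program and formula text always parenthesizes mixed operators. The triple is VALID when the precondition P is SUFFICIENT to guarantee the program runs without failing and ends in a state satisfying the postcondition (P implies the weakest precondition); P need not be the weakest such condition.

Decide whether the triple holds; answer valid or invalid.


Working backward. After the program, the postcondition (p - 9 > 2*p + 6 ∨ j + p > 1) ∧ (2*v - 1 ≠ -9 → j + 7 ≤ -7) must hold; in canonical form it is (p < -15 ∨ j + p > 1) ∧ (2*v ≠ -8 → j ≤ -14).
Before j := 3*r + t: (p < -15 ∨ p + 3*r + t > 1) ∧ (2*v ≠ -8 → 3*r + t ≤ -14)
Before j := r + 7: (p < -15 ∨ p + 3*r + t > 1) ∧ (2*v ≠ -8 → 3*r + t ≤ -14)
The weakest precondition is (p < -15 ∨ p + 3*r + t > 1) ∧ (2*v ≠ -8 → 3*r + t ≤ -14).
Check whether (p < -18 ∨ p + 3*r + t > 1) ∧ (2*v ≠ -8 → 3*r + t ≤ -14) implies it.
Every state satisfying the precondition satisfies the weakest precondition: the implication holds.
Answer: valid


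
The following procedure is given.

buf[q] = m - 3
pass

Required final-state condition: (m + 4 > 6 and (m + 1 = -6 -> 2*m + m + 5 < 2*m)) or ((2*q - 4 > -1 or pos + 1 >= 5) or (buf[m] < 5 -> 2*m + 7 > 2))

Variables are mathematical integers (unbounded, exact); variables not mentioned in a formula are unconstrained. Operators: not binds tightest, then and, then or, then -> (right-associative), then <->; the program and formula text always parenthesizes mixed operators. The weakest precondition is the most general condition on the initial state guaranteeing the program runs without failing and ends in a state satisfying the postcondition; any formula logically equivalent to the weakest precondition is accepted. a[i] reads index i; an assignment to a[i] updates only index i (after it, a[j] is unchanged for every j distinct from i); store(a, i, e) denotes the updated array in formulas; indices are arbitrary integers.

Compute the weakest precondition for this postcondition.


Working backward. After the program, the postcondition (m + 4 > 6 and (m + 1 = -6 -> 2*m + m + 5 < 2*m)) or ((2*q - 4 > -1 or pos + 1 >= 5) or (buf[m] < 5 -> 2*m + 7 > 2)) must hold; in canonical form it is (m > 2 and (m = -7 -> m < -5)) or 2*q > 3 or pos >= 4 or (buf[m] < 5 -> 2*m > -5).
Before skip: (m > 2 and (m = -7 -> m < -5)) or 2*q > 3 or pos >= 4 or (buf[m] < 5 -> 2*m > -5)
Before buf[q] := m - 3: (m > 2 and (m = -7 -> m < -5)) or 2*q > 3 or pos >= 4 or (store(buf, q, m - 3)[m] < 5 -> 2*m > -5)
Answer: WP = (m > 2 and (m = -7 -> m < -5)) or 2*q > 3 or pos >= 4 or (store(buf, q, m - 3)[m] < 5 -> 2*m > -5)


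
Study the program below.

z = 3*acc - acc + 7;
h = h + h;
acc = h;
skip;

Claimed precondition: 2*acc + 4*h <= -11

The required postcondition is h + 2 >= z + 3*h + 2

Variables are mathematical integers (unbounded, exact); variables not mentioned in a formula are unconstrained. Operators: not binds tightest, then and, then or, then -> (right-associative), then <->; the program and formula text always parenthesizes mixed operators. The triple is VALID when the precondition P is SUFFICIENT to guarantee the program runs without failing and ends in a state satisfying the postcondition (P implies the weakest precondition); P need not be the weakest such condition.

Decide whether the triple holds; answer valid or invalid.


Working backward. After the program, the postcondition h + 2 >= z + 3*h + 2 must hold; in canonical form it is 2*h + z <= 0.
Before skip: 2*h + z <= 0
Before acc := h: 2*h + z <= 0
Before h := h + h: 4*h + z <= 0
Before z := 3*acc - acc + 7: 2*acc + 4*h <= -7
The weakest precondition is 2*acc + 4*h <= -7.
Check whether 2*acc + 4*h <= -11 implies it.
Every state satisfying the precondition satisfies the weakest precondition: the implication holds.
Answer: valid


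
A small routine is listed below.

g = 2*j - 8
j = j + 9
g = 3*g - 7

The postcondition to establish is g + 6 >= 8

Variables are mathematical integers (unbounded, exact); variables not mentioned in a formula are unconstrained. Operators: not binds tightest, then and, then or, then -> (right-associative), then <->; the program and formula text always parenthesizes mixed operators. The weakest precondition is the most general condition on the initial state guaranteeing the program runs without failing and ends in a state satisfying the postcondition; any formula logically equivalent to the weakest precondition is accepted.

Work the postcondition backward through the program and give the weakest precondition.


Working backward. After the program, the postcondition g + 6 >= 8 must hold; in canonical form it is g >= 2.
Before g := 3*g - 7: 3*g >= 9
Before j := j + 9: 3*g >= 9
Before g := 2*j - 8: 6*j >= 33
Answer: WP = 6*j >= 33


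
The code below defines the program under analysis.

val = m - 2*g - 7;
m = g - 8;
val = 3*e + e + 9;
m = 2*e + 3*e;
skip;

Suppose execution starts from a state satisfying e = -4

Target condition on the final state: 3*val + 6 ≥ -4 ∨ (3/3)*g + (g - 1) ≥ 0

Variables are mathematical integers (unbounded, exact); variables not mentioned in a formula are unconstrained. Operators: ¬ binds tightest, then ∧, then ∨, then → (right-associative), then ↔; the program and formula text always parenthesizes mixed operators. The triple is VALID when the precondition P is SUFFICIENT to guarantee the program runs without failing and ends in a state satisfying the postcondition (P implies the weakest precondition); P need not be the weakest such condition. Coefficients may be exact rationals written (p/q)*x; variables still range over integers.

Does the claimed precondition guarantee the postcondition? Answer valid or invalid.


Working backward. After the program, the postcondition 3*val + 6 ≥ -4 ∨ (3/3)*g + (g - 1) ≥ 0 must hold; in canonical form it is 3*val ≥ -10 ∨ 2*g ≥ 1.
Before skip: 3*val ≥ -10 ∨ 2*g ≥ 1
Before m := 2*e + 3*e: 3*val ≥ -10 ∨ 2*g ≥ 1
Before val := 3*e + e + 9: 12*e ≥ -37 ∨ 2*g ≥ 1
Before m := g - 8: 12*e ≥ -37 ∨ 2*g ≥ 1
Before val := m - 2*g - 7: 12*e ≥ -37 ∨ 2*g ≥ 1
The weakest precondition is 12*e ≥ -37 ∨ 2*g ≥ 1.
Check whether e = -4 implies it.
Countermodel: at the initial state e = -4, g = 0, the precondition holds but the weakest precondition fails.
Answer: invalid


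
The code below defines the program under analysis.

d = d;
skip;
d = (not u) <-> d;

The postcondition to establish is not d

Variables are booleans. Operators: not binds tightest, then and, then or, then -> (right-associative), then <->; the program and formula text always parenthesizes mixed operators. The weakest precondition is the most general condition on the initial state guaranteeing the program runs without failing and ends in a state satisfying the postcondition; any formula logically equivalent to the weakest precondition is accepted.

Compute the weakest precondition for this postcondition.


Working backward. After the program, not d must hold.
Before d := (not u) <-> d: not ((not u) <-> d)
Before skip: not ((not u) <-> d)
Before d := d: not ((not u) <-> d)
Answer: WP = not ((not u) <-> d)


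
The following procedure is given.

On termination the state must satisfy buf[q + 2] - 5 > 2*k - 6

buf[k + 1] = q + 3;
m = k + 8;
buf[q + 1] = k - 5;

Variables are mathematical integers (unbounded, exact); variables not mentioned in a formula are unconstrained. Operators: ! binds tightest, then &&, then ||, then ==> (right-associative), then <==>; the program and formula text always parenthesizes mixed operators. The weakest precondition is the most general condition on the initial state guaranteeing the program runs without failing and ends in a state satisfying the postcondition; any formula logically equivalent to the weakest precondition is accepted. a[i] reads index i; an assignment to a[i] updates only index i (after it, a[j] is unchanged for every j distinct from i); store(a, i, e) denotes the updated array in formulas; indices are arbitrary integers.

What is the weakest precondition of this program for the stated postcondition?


Working backward. After the program, the postcondition buf[q + 2] - 5 > 2*k - 6 must hold; in canonical form it is buf[q + 2] > 2*k - 1.
Before buf[q + 1] := k - 5: store(buf, q + 1, k - 5)[q + 2] > 2*k - 1
Before m := k + 8: store(buf, q + 1, k - 5)[q + 2] > 2*k - 1
Before buf[k + 1] := q + 3: store(store(buf, k + 1, q + 3), q + 1, k - 5)[q + 2] > 2*k - 1
Answer: WP = store(store(buf, k + 1, q + 3), q + 1, k - 5)[q + 2] > 2*k - 1


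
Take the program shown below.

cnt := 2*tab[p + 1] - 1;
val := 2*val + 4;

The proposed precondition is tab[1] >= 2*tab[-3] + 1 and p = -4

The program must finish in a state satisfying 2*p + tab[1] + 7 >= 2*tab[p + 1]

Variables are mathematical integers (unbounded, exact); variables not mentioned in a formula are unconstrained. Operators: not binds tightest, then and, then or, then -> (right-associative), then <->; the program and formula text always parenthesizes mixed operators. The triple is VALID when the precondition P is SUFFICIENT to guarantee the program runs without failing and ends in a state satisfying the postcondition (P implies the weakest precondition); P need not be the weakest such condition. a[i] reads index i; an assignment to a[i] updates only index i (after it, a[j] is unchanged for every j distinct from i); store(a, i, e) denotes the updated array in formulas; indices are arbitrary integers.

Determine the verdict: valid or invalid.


Working backward. After the program, the postcondition 2*p + tab[1] + 7 >= 2*tab[p + 1] must hold; in canonical form it is tab[1] + 2*p >= 2*tab[p + 1] - 7.
Before val := 2*val + 4: tab[1] + 2*p >= 2*tab[p + 1] - 7
Before cnt := 2*tab[p + 1] - 1: tab[1] + 2*p >= 2*tab[p + 1] - 7
The weakest precondition is tab[1] + 2*p >= 2*tab[p + 1] - 7.
Check whether tab[1] >= 2*tab[-3] + 1 and p = -4 implies it.
Every state satisfying the precondition satisfies the weakest precondition: the implication holds.
Answer: valid


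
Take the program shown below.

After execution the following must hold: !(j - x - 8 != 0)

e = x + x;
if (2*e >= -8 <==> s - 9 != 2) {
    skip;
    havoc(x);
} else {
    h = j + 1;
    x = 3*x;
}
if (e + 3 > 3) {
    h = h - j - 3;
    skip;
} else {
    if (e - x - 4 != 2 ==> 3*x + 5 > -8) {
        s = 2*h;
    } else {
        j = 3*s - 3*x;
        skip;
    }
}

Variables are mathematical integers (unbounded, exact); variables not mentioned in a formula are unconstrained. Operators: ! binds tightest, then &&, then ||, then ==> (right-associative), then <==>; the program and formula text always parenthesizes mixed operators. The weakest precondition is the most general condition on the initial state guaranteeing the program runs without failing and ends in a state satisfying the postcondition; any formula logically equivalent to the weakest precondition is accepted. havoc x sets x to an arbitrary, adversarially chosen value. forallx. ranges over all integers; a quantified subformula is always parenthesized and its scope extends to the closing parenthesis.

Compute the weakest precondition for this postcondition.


Working backward. After the program, the postcondition !(j - x - 8 != 0) must hold; in canonical form it is !(j != x + 8).
Then branch requires !(j != x + 8); else branch requires ((e != x + 6 ==> 3*x > -13) ==> (!(j != x + 8))) && ((!(e != x + 6 ==> 3*x > -13)) ==> (!(3*s != 4*x + 8))).
Before the if: (e > 0 ==> (!(j != x + 8))) && ((!(e > 0)) ==> (((e != x + 6 ==> 3*x > -13) ==> (!(j != x + 8))) && ((!(e != x + 6 ==> 3*x > -13)) ==> (!(3*s != 4*x + 8)))))
Then branch requires forall x_1. ((e > 0 ==> (!(j != x_1 + 8))) && ((!(e > 0)) ==> (((e != x_1 + 6 ==> 3*x_1 > -13) ==> (!(j != x_1 + 8))) && ((!(e != x_1 + 6 ==> 3*x_1 > -13)) ==> (!(3*s != 4*x_1 + 8)))))); else branch requires (e > 0 ==> (!(j != 3*x + 8))) && ((!(e > 0)) ==> (((e != 3*x + 6 ==> 9*x > -13) ==> (!(j != 3*x + 8))) && ((!(e != 3*x + 6 ==> 9*x > -13)) ==> (!(3*s != 12*x + 8))))).
Before the if: ((2*e >= -8 <==> s != 11) ==> (forall x_1. ((e > 0 ==> (!(j != x_1 + 8))) && ((!(e > 0)) ==> (((e != x_1 + 6 ==> 3*x_1 > -13) ==> (!(j != x_1 + 8))) && ((!(e != x_1 + 6 ==> 3*x_1 > -13)) ==> (!(3*s != 4*x_1 + 8)))))))) && ((!(2*e >= -8 <==> s != 11)) ==> ((e > 0 ==> (!(j != 3*x + 8))) && ((!(e > 0)) ==> (((e != 3*x + 6 ==> 9*x > -13) ==> (!(j != 3*x + 8))) && ((!(e != 3*x + 6 ==> 9*x > -13)) ==> (!(3*s != 12*x + 8)))))))
Before e := x + x: ((4*x >= -8 <==> s != 11) ==> (forall x_1. ((2*x > 0 ==> (!(j != x_1 + 8))) && ((!(2*x > 0)) ==> (((2*x != x_1 + 6 ==> 3*x_1 > -13) ==> (!(j != x_1 + 8))) && ((!(2*x != x_1 + 6 ==> 3*x_1 > -13)) ==> (!(3*s != 4*x_1 + 8)))))))) && ((!(4*x >= -8 <==> s != 11)) ==> ((2*x > 0 ==> (!(j != 3*x + 8))) && ((!(2*x > 0)) ==> (((x != -6 ==> 9*x > -13) ==> (!(j != 3*x + 8))) && ((!(x != -6 ==> 9*x > -13)) ==> (!(3*s != 12*x + 8)))))))
Answer: WP = ((4*x >= -8 <==> s != 11) ==> (forall x_1. ((2*x > 0 ==> (!(j != x_1 + 8))) && ((!(2*x > 0)) ==> (((2*x != x_1 + 6 ==> 3*x_1 > -13) ==> (!(j != x_1 + 8))) && ((!(2*x != x_1 + 6 ==> 3*x_1 > -13)) ==> (!(3*s != 4*x_1 + 8)))))))) && ((!(4*x >= -8 <==> s != 11)) ==> ((2*x > 0 ==> (!(j != 3*x + 8))) && ((!(2*x > 0)) ==> (((x != -6 ==> 9*x > -13) ==> (!(j != 3*x + 8))) && ((!(x != -6 ==> 9*x > -13)) ==> (!(3*s != 12*x + 8)))))))


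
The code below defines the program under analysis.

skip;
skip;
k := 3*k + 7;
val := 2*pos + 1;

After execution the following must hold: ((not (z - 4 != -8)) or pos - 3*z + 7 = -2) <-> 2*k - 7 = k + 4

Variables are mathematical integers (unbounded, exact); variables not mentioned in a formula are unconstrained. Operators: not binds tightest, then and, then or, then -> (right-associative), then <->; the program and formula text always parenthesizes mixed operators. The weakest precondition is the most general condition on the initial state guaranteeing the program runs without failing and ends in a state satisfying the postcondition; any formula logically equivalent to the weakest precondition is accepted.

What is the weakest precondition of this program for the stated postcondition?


Working backward. After the program, the postcondition ((not (z - 4 != -8)) or pos - 3*z + 7 = -2) <-> 2*k - 7 = k + 4 must hold; in canonical form it is ((not (z != -4)) or pos = 3*z - 9) <-> k = 11.
Before val := 2*pos + 1: ((not (z != -4)) or pos = 3*z - 9) <-> k = 11
Before k := 3*k + 7: ((not (z != -4)) or pos = 3*z - 9) <-> 3*k = 4
Before skip: ((not (z != -4)) or pos = 3*z - 9) <-> 3*k = 4
Before skip: ((not (z != -4)) or pos = 3*z - 9) <-> 3*k = 4
Answer: WP = ((not (z != -4)) or pos = 3*z - 9) <-> 3*k = 4


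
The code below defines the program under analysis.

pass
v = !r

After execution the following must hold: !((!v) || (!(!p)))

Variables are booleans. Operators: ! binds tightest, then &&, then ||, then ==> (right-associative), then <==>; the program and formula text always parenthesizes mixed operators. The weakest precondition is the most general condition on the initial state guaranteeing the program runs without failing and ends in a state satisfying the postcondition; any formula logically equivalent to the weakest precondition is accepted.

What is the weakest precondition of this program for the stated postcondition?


Working backward. After the program, the postcondition !((!v) || (!(!p))) must hold; in canonical form it is !((!v) || p).
Before v := !r: !(r || p)
Before skip: !(r || p)
Answer: WP = !(r || p)


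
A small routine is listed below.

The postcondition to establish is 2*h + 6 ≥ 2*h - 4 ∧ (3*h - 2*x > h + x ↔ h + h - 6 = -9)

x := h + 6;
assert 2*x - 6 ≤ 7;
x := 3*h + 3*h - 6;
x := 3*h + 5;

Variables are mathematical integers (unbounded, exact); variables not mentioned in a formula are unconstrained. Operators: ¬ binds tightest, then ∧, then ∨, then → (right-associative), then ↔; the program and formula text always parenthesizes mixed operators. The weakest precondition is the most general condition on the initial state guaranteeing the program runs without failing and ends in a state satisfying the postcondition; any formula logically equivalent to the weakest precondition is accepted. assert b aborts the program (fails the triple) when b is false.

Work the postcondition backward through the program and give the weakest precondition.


Working backward. After the program, the postcondition 2*h + 6 ≥ 2*h - 4 ∧ (3*h - 2*x > h + x ↔ h + h - 6 = -9) must hold; in canonical form it is 2*h > 3*x ↔ 2*h = -3.
Before x := 3*h + 5: 7*h < -15 ↔ 2*h = -3
Before x := 3*h + 3*h - 6: 7*h < -15 ↔ 2*h = -3
Before assert 2*x - 6 ≤ 7: 2*x ≤ 13 ∧ (7*h < -15 ↔ 2*h = -3)
Before x := h + 6: 2*h ≤ 1 ∧ (7*h < -15 ↔ 2*h = -3)
Answer: WP = 2*h ≤ 1 ∧ (7*h < -15 ↔ 2*h = -3)


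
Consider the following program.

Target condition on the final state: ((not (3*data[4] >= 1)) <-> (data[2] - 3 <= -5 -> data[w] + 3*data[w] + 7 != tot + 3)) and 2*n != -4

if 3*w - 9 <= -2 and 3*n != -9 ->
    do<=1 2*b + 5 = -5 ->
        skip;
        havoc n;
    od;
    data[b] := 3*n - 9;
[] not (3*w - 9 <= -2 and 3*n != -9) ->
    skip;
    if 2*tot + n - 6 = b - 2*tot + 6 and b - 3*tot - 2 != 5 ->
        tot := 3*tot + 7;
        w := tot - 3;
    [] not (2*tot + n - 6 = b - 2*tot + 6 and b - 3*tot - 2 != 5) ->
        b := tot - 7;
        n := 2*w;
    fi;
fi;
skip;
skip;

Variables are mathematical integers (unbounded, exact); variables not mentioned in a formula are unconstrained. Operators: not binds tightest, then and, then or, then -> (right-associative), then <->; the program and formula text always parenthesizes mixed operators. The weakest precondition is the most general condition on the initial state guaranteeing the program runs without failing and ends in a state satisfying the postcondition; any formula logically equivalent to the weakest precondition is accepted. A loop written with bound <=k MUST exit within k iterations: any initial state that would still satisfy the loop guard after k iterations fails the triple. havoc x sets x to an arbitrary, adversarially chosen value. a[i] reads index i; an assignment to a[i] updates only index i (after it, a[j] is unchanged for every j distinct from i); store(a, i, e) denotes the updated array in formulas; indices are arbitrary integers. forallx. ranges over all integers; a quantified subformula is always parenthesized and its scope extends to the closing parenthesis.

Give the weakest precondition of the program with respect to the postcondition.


Working backward. After the program, the postcondition ((not (3*data[4] >= 1)) <-> (data[2] - 3 <= -5 -> data[w] + 3*data[w] + 7 != tot + 3)) and 2*n != -4 must hold; in canonical form it is ((not (3*data[4] >= 1)) <-> (data[2] <= -2 -> 4*data[w] != tot - 4)) and 2*n != -4.
Before skip: ((not (3*data[4] >= 1)) <-> (data[2] <= -2 -> 4*data[w] != tot - 4)) and 2*n != -4
Before skip: ((not (3*data[4] >= 1)) <-> (data[2] <= -2 -> 4*data[w] != tot - 4)) and 2*n != -4
Then branch requires (2*b = -10 -> (forall n_1. ((not (2*b = -10)) and ((not (3*store(data, b, 3*n_1 - 9)[4] >= 1)) <-> (store(data, b, 3*n_1 - 9)[2] <= -2 -> 4*store(data, b, 3*n_1 - 9)[w] != tot - 4)) and 2*n_1 != -4))) and ((not (2*b = -10)) -> (((not (3*store(data, b, 3*n - 9)[4] >= 1)) <-> (store(data, b, 3*n - 9)[2] <= -2 -> 4*store(data, b, 3*n - 9)[w] != tot - 4)) and 2*n != -4)); else branch requires ((n + 4*tot = b + 12 and b != 3*tot + 7) -> (((not (3*data[4] >= 1)) <-> (data[2] <= -2 -> 4*data[3*tot + 4] != 3*tot + 3)) and 2*n != -4)) and ((not (n + 4*tot = b + 12 and b != 3*tot + 7)) -> (((not (3*data[4] >= 1)) <-> (data[2] <= -2 -> 4*data[w] != tot - 4)) and 4*w != -4)).
Before the if: ((3*w <= 7 and 3*n != -9) -> ((2*b = -10 -> (forall n_1. ((not (2*b = -10)) and ((not (3*store(data, b, 3*n_1 - 9)[4] >= 1)) <-> (store(data, b, 3*n_1 - 9)[2] <= -2 -> 4*store(data, b, 3*n_1 - 9)[w] != tot - 4)) and 2*n_1 != -4))) and ((not (2*b = -10)) -> (((not (3*store(data, b, 3*n - 9)[4] >= 1)) <-> (store(data, b, 3*n - 9)[2] <= -2 -> 4*store(data, b, 3*n - 9)[w] != tot - 4)) and 2*n != -4)))) and ((not (3*w <= 7 and 3*n != -9)) -> (((n + 4*tot = b + 12 and b != 3*tot + 7) -> (((not (3*data[4] >= 1)) <-> (data[2] <= -2 -> 4*data[3*tot + 4] != 3*tot + 3)) and 2*n != -4)) and ((not (n + 4*tot = b + 12 and b != 3*tot + 7)) -> (((not (3*data[4] >= 1)) <-> (data[2] <= -2 -> 4*data[w] != tot - 4)) and 4*w != -4))))
Answer: WP = ((3*w <= 7 and 3*n != -9) -> ((2*b = -10 -> (forall n_1. ((not (2*b = -10)) and ((not (3*store(data, b, 3*n_1 - 9)[4] >= 1)) <-> (store(data, b, 3*n_1 - 9)[2] <= -2 -> 4*store(data, b, 3*n_1 - 9)[w] != tot - 4)) and 2*n_1 != -4))) and ((not (2*b = -10)) -> (((not (3*store(data, b, 3*n - 9)[4] >= 1)) <-> (store(data, b, 3*n - 9)[2] <= -2 -> 4*store(data, b, 3*n - 9)[w] != tot - 4)) and 2*n != -4)))) and ((not (3*w <= 7 and 3*n != -9)) -> (((n + 4*tot = b + 12 and b != 3*tot + 7) -> (((not (3*data[4] >= 1)) <-> (data[2] <= -2 -> 4*data[3*tot + 4] != 3*tot + 3)) and 2*n != -4)) and ((not (n + 4*tot = b + 12 and b != 3*tot + 7)) -> (((not (3*data[4] >= 1)) <-> (data[2] <= -2 -> 4*data[w] != tot - 4)) and 4*w != -4))))


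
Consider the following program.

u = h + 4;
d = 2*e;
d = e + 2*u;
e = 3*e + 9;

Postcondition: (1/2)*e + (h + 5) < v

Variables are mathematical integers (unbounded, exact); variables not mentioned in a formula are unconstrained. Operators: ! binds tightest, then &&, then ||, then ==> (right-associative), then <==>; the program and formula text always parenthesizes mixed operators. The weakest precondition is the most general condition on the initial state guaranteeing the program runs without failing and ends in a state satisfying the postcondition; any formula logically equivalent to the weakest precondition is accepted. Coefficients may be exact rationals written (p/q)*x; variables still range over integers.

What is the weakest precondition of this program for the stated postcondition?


Working backward. After the program, the postcondition (1/2)*e + (h + 5) < v must hold; in canonical form it is (1/2)*e + h < v - 5.
Before e := 3*e + 9: (3/2)*e + h < v - 19/2
Before d := e + 2*u: (3/2)*e + h < v - 19/2
Before d := 2*e: (3/2)*e + h < v - 19/2
Before u := h + 4: (3/2)*e + h < v - 19/2
Answer: WP = (3/2)*e + h < v - 19/2


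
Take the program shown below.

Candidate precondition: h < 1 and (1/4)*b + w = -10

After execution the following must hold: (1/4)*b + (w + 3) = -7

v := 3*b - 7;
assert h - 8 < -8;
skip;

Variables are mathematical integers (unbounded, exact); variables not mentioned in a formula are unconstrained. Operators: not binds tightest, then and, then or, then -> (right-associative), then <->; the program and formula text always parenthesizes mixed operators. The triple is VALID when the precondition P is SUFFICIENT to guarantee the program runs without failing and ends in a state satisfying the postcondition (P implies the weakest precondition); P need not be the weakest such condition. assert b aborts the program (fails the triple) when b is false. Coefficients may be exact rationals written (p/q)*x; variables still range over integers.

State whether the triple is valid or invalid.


Working backward. After the program, the postcondition (1/4)*b + (w + 3) = -7 must hold; in canonical form it is (1/4)*b + w = -10.
Before skip: (1/4)*b + w = -10
Before assert h - 8 < -8: h < 0 and (1/4)*b + w = -10
Before v := 3*b - 7: h < 0 and (1/4)*b + w = -10
The weakest precondition is h < 0 and (1/4)*b + w = -10.
Check whether h < 1 and (1/4)*b + w = -10 implies it.
Countermodel: at the initial state b = -40, h = 0, w = 0, the precondition holds but the weakest precondition fails.
Answer: invalid
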